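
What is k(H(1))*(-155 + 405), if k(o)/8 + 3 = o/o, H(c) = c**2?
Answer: -4000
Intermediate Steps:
k(o) = -16 (k(o) = -24 + 8*(o/o) = -24 + 8*1 = -24 + 8 = -16)
k(H(1))*(-155 + 405) = -16*(-155 + 405) = -16*250 = -4000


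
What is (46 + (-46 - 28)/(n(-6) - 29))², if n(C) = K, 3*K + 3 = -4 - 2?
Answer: 597529/256 ≈ 2334.1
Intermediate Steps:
K = -3 (K = -1 + (-4 - 2)/3 = -1 + (⅓)*(-6) = -1 - 2 = -3)
n(C) = -3
(46 + (-46 - 28)/(n(-6) - 29))² = (46 + (-46 - 28)/(-3 - 29))² = (46 - 74/(-32))² = (46 - 74*(-1/32))² = (46 + 37/16)² = (773/16)² = 597529/256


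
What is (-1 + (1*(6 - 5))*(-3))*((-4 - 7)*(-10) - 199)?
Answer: 356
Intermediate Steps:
(-1 + (1*(6 - 5))*(-3))*((-4 - 7)*(-10) - 199) = (-1 + (1*1)*(-3))*(-11*(-10) - 199) = (-1 + 1*(-3))*(110 - 199) = (-1 - 3)*(-89) = -4*(-89) = 356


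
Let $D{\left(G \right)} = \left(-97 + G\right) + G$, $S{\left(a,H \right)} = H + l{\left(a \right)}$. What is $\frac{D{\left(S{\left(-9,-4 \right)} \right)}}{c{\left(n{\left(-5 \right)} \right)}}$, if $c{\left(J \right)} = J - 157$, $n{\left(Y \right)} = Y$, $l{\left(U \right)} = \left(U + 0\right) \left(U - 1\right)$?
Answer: $- \frac{25}{54} \approx -0.46296$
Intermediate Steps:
$l{\left(U \right)} = U \left(-1 + U\right)$
$S{\left(a,H \right)} = H + a \left(-1 + a\right)$
$D{\left(G \right)} = -97 + 2 G$
$c{\left(J \right)} = -157 + J$
$\frac{D{\left(S{\left(-9,-4 \right)} \right)}}{c{\left(n{\left(-5 \right)} \right)}} = \frac{-97 + 2 \left(-4 - 9 \left(-1 - 9\right)\right)}{-157 - 5} = \frac{-97 + 2 \left(-4 - -90\right)}{-162} = \left(-97 + 2 \left(-4 + 90\right)\right) \left(- \frac{1}{162}\right) = \left(-97 + 2 \cdot 86\right) \left(- \frac{1}{162}\right) = \left(-97 + 172\right) \left(- \frac{1}{162}\right) = 75 \left(- \frac{1}{162}\right) = - \frac{25}{54}$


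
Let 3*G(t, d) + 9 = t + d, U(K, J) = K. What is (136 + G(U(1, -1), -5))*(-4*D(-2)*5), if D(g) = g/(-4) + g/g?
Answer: -3950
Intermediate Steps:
D(g) = 1 - g/4 (D(g) = g*(-¼) + 1 = -g/4 + 1 = 1 - g/4)
G(t, d) = -3 + d/3 + t/3 (G(t, d) = -3 + (t + d)/3 = -3 + (d + t)/3 = -3 + (d/3 + t/3) = -3 + d/3 + t/3)
(136 + G(U(1, -1), -5))*(-4*D(-2)*5) = (136 + (-3 + (⅓)*(-5) + (⅓)*1))*(-4*(1 - ¼*(-2))*5) = (136 + (-3 - 5/3 + ⅓))*(-4*(1 + ½)*5) = (136 - 13/3)*(-4*3/2*5) = 395*(-6*5)/3 = (395/3)*(-30) = -3950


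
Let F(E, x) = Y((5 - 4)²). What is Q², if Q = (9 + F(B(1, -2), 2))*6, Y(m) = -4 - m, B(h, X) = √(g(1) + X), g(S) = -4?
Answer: 576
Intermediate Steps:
B(h, X) = √(-4 + X)
F(E, x) = -5 (F(E, x) = -4 - (5 - 4)² = -4 - 1*1² = -4 - 1*1 = -4 - 1 = -5)
Q = 24 (Q = (9 - 5)*6 = 4*6 = 24)
Q² = 24² = 576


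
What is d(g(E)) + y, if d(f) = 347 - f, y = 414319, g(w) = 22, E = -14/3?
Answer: 414644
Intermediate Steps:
E = -14/3 (E = -14*1/3 = -14/3 ≈ -4.6667)
d(g(E)) + y = (347 - 1*22) + 414319 = (347 - 22) + 414319 = 325 + 414319 = 414644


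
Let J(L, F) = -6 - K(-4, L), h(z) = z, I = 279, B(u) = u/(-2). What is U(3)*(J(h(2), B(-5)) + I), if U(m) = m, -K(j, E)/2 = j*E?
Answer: 771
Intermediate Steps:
K(j, E) = -2*E*j (K(j, E) = -2*j*E = -2*E*j)
B(u) = -u/2 (B(u) = u*(-½) = -u/2)
J(L, F) = -6 - 8*L (J(L, F) = -6 - (-2)*L*(-4) = -6 - 8*L)
U(3)*(J(h(2), B(-5)) + I) = 3*((-6 - 8*2) + 279) = 3*((-6 - 16) + 279) = 3*(-22 + 279) = 3*257 = 771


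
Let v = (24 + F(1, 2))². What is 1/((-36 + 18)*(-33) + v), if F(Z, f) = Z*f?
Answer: 1/1270 ≈ 0.00078740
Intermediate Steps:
v = 676 (v = (24 + 1*2)² = (24 + 2)² = 26² = 676)
1/((-36 + 18)*(-33) + v) = 1/((-36 + 18)*(-33) + 676) = 1/(-18*(-33) + 676) = 1/(594 + 676) = 1/1270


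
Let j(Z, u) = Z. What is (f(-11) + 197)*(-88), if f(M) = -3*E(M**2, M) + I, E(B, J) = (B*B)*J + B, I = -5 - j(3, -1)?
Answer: -42502152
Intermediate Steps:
I = -8 (I = -5 - 1*3 = -5 - 3 = -8)
E(B, J) = B + J*B**2 (E(B, J) = B**2*J + B = J*B**2 + B = B + J*B**2)
f(M) = -8 - 3*M**2*(1 + M**3) (f(M) = -3*M**2*(1 + M**2*M) - 8 = -3*M**2*(1 + M**3) - 8 = -8 - 3*M**2*(1 + M**3))
(f(-11) + 197)*(-88) = ((-8 - 3*(-11)**2*(1 + (-11)**3)) + 197)*(-88) = ((-8 - 3*121*(1 - 1331)) + 197)*(-88) = ((-8 - 3*121*(-1330)) + 197)*(-88) = ((-8 + 482790) + 197)*(-88) = (482782 + 197)*(-88) = 482979*(-88) = -42502152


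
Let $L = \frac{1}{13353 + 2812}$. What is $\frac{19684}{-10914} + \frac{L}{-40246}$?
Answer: $- \frac{6402974804237}{3550196451630} \approx -1.8036$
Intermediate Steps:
$L = \frac{1}{16165} \approx 6.1862 \cdot 10^{-5}$
$\frac{19684}{-10914} + \frac{L}{-40246} = \frac{19684}{-10914} + \frac{1}{16165 \left(-40246\right)} = 19684 \left(- \frac{1}{10914}\right) + \frac{1}{16165} \left(- \frac{1}{40246}\right) = - \frac{9842}{5457} - \frac{1}{650576590} = - \frac{6402974804237}{3550196451630}$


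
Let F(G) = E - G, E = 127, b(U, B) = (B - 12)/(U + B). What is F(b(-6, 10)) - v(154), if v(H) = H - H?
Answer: 255/2 ≈ 127.50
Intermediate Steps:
v(H) = 0
b(U, B) = (-12 + B)/(B + U)
F(G) = 127 - G
F(b(-6, 10)) - v(154) = (127 - (-12 + 10)/(10 - 6)) - 1*0 = (127 - (-2)/4) + 0 = (127 - 1*(-1/2)) + 0 = (127 + 1/2) + 0 = 255/2 + 0 = 255/2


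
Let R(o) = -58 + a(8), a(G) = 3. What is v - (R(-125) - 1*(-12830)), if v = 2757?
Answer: -10018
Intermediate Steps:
R(o) = -55 (R(o) = -58 + 3 = -55)
v - (R(-125) - 1*(-12830)) = 2757 - (-55 - 1*(-12830)) = 2757 - (-55 + 12830) = 2757 - 1*12775 = 2757 - 12775 = -10018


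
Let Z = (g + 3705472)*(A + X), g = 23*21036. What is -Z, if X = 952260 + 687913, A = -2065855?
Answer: 1783309602600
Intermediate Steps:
g = 483828
X = 1640173
Z = -1783309602600 (Z = (483828 + 3705472)*(-2065855 + 1640173) = 4189300*(-425682) = -1783309602600)
-Z = -1*(-1783309602600) = 1783309602600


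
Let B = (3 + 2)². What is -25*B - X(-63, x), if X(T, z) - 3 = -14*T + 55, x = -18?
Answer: -1565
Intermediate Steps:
X(T, z) = 58 - 14*T (X(T, z) = 3 + (-14*T + 55) = 3 + (55 - 14*T) = 58 - 14*T)
B = 25 (B = 5² = 25)
-25*B - X(-63, x) = -25*25 - (58 - 14*(-63)) = -625 - (58 + 882) = -625 - 1*940 = -625 - 940 = -1565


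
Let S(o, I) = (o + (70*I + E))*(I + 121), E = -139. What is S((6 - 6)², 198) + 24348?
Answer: 4401347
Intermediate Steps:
S(o, I) = (121 + I)*(-139 + o + 70*I) (S(o, I) = (o + (70*I - 139))*(I + 121) = (o + (-139 + 70*I))*(121 + I) = (-139 + o + 70*I)*(121 + I) = (121 + I)*(-139 + o + 70*I))
S((6 - 6)², 198) + 24348 = (-16819 + 70*198² + 121*(6 - 6)² + 8331*198 + 198*(6 - 6)²) + 24348 = (-16819 + 70*39204 + 121*0² + 1649538 + 198*0²) + 24348 = (-16819 + 2744280 + 121*0 + 1649538 + 198*0) + 24348 = (-16819 + 2744280 + 0 + 1649538 + 0) + 24348 = 4376999 + 24348 = 4401347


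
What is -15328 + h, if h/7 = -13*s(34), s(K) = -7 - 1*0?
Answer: -14691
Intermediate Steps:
s(K) = -7 (s(K) = -7 + 0 = -7)
h = 637 (h = 7*(-13*(-7)) = 7*91 = 637)
-15328 + h = -15328 + 637 = -14691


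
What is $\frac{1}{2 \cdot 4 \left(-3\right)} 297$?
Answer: $- \frac{99}{8} \approx -12.375$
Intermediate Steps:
$\frac{1}{2 \cdot 4 \left(-3\right)} 297 = \frac{1}{8 \left(-3\right)} 297 = \frac{1}{-24} \cdot 297 = \left(- \frac{1}{24}\right) 297 = - \frac{99}{8}$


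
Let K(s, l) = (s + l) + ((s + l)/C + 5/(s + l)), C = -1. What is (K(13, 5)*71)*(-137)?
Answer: -48635/18 ≈ -2701.9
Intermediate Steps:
K(s, l) = 5/(l + s) (K(s, l) = (s + l) + ((s + l)/(-1) + 5/(s + l)) = (l + s) + ((l + s)*(-1) + 5/(l + s)) = (l + s) + ((-l - s) + 5/(l + s)) = (l + s) + (-l - s + 5/(l + s)) = 5/(l + s))
(K(13, 5)*71)*(-137) = ((5/(5 + 13))*71)*(-137) = ((5/18)*71)*(-137) = (355/18)*(-137) = -48635/18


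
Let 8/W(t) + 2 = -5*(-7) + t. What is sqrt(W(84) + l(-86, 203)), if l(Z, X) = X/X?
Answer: 5*sqrt(65)/39 ≈ 1.0336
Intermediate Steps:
l(Z, X) = 1
W(t) = 8/(33 + t) (W(t) = 8/(-2 + (-5*(-7) + t)) = 8/(-2 + (35 + t)) = 8/(33 + t))
sqrt(W(84) + l(-86, 203)) = sqrt(8/(33 + 84) + 1) = sqrt(8/117 + 1) = sqrt(125/117) = 5*sqrt(65)/39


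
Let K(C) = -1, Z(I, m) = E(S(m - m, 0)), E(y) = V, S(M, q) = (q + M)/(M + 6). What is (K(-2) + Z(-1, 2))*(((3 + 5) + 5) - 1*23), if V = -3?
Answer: 40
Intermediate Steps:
S(M, q) = (M + q)/(6 + M)
E(y) = -3
Z(I, m) = -3
(K(-2) + Z(-1, 2))*(((3 + 5) + 5) - 1*23) = (-1 - 3)*(((3 + 5) + 5) - 1*23) = -4*((8 + 5) - 23) = -4*(13 - 23) = -4*(-10) = 40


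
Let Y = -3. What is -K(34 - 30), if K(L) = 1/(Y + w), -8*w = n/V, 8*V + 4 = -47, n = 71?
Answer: 51/82 ≈ 0.62195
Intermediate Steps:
V = -51/8 (V = -½ + (⅛)*(-47) = -½ - 47/8 = -51/8 ≈ -6.3750)
w = 71/51 (w = -71/(8*(-51/8)) = -71*(-8)/(8*51) = -⅛*(-568/51) = 71/51 ≈ 1.3922)
K(L) = -51/82 (K(L) = 1/(-3 + 71/51) = 1/(-82/51) = -51/82)
-K(34 - 30) = -1*(-51/82) = 51/82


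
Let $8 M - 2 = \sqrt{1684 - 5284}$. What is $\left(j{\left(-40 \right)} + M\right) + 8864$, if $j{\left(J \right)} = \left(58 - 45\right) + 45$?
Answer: $\frac{35689}{4} + \frac{15 i}{2} \approx 8922.3 + 7.5 i$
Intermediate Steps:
$M = \frac{1}{4} + \frac{15 i}{2}$ ($M = \frac{1}{4} + \frac{\sqrt{1684 - 5284}}{8} = \frac{1}{4} + \frac{\sqrt{-3600}}{8} = \frac{1}{4} + \frac{60 i}{8} = \frac{1}{4} + \frac{15 i}{2} \approx 0.25 + 7.5 i$)
$j{\left(J \right)} = 58$ ($j{\left(J \right)} = 13 + 45 = 58$)
$\left(j{\left(-40 \right)} + M\right) + 8864 = \left(58 + \left(\frac{1}{4} + \frac{15 i}{2}\right)\right) + 8864 = \left(\frac{233}{4} + \frac{15 i}{2}\right) + 8864 = \frac{35689}{4} + \frac{15 i}{2}$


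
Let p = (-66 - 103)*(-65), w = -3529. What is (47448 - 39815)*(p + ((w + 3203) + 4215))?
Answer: 113533242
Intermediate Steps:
p = 10985 (p = -169*(-65) = 10985)
(47448 - 39815)*(p + ((w + 3203) + 4215)) = (47448 - 39815)*(10985 + ((-3529 + 3203) + 4215)) = 7633*(10985 + (-326 + 4215)) = 7633*(10985 + 3889) = 7633*14874 = 113533242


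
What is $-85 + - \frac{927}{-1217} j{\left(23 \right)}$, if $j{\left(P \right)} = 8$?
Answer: $- \frac{96029}{1217} \approx -78.906$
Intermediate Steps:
$-85 + - \frac{927}{-1217} j{\left(23 \right)} = -85 + - \frac{927}{-1217} \cdot 8 = -85 + \left(-927\right) \left(- \frac{1}{1217}\right) 8 = -85 + \frac{927}{1217} \cdot 8 = -85 + \frac{7416}{1217} = - \frac{96029}{1217}$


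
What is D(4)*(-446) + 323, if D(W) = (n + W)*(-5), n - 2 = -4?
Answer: 4783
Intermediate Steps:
n = -2 (n = 2 - 4 = -2)
D(W) = 10 - 5*W (D(W) = (-2 + W)*(-5) = 10 - 5*W)
D(4)*(-446) + 323 = (10 - 5*4)*(-446) + 323 = (10 - 20)*(-446) + 323 = -10*(-446) + 323 = 4460 + 323 = 4783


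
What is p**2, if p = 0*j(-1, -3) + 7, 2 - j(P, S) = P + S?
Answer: 49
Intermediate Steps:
j(P, S) = 2 - P - S (j(P, S) = 2 - (P + S) = 2 + (-P - S) = 2 - P - S)
p = 7 (p = 0*(2 - 1*(-1) - 1*(-3)) + 7 = 0*(2 + 1 + 3) + 7 = 0*6 + 7 = 0 + 7 = 7)
p**2 = 7**2 = 49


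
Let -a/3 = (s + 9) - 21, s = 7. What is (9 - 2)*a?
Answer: 105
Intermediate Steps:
a = 15 (a = -3*((7 + 9) - 21) = -3*(16 - 21) = -3*(-5) = 15)
(9 - 2)*a = (9 - 2)*15 = 7*15 = 105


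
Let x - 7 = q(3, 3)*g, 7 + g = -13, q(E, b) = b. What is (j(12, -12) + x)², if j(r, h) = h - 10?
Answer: 5625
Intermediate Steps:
j(r, h) = -10 + h
g = -20 (g = -7 - 13 = -20)
x = -53 (x = 7 + 3*(-20) = 7 - 60 = -53)
(j(12, -12) + x)² = ((-10 - 12) - 53)² = (-22 - 53)² = (-75)² = 5625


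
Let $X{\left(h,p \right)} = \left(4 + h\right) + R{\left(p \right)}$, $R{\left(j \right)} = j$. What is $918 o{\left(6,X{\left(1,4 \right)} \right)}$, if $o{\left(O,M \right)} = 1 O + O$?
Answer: $11016$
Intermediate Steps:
$X{\left(h,p \right)} = 4 + h + p$ ($X{\left(h,p \right)} = \left(4 + h\right) + p = 4 + h + p$)
$o{\left(O,M \right)} = 2 O$ ($o{\left(O,M \right)} = O + O = 2 O$)
$918 o{\left(6,X{\left(1,4 \right)} \right)} = 918 \cdot 2 \cdot 6 = 918 \cdot 12 = 11016$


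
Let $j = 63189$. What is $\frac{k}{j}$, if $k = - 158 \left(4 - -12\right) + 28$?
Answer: $- \frac{2500}{63189} \approx -0.039564$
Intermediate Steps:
$k = -2500$ ($k = - 158 \left(4 + 12\right) + 28 = \left(-158\right) 16 + 28 = -2528 + 28 = -2500$)
$\frac{k}{j} = - \frac{2500}{63189}$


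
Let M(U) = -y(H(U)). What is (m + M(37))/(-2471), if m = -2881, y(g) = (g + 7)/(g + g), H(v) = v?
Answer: 106619/91427 ≈ 1.1662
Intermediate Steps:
y(g) = (7 + g)/(2*g) (y(g) = (7 + g)/((2*g)) = (7 + g)*(1/(2*g)) = (7 + g)/(2*g))
M(U) = -(7 + U)/(2*U)
(m + M(37))/(-2471) = (-2881 + (1/2)*(-7 - 1*37)/37)/(-2471) = (-2881 + (1/2)*(1/37)*(-7 - 37))*(-1/2471) = (-2881 + (1/2)*(1/37)*(-44))*(-1/2471) = (-2881 - 22/37)*(-1/2471) = -106619/37*(-1/2471) = 106619/91427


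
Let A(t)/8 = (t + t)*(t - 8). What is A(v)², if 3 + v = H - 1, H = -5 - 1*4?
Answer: 19079424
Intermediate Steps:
H = -9 (H = -5 - 4 = -9)
v = -13 (v = -3 + (-9 - 1) = -3 - 10 = -13)
A(t) = 16*t*(-8 + t) (A(t) = 8*((t + t)*(t - 8)) = 8*((2*t)*(-8 + t)) = 8*(2*t*(-8 + t)) = 16*t*(-8 + t))
A(v)² = (16*(-13)*(-8 - 13))² = (16*(-13)*(-21))² = 4368² = 19079424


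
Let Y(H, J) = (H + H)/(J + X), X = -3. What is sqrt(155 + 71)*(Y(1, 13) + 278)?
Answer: 1391*sqrt(226)/5 ≈ 4182.3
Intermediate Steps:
Y(H, J) = 2*H/(-3 + J) (Y(H, J) = (H + H)/(J - 3) = (2*H)/(-3 + J) = 2*H/(-3 + J))
sqrt(155 + 71)*(Y(1, 13) + 278) = sqrt(155 + 71)*(2*1/(-3 + 13) + 278) = sqrt(226)*(2*1/10 + 278) = sqrt(226)*(2*1*(1/10) + 278) = sqrt(226)*(1/5 + 278) = sqrt(226)*(1391/5) = 1391*sqrt(226)/5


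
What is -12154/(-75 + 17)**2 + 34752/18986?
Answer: -28462529/15967226 ≈ -1.7826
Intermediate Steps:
-12154/(-75 + 17)**2 + 34752/18986 = -12154/((-58)**2) + 34752*(1/18986) = -12154/3364 + 17376/9493 = -12154*1/3364 + 17376/9493 = -6077/1682 + 17376/9493 = -28462529/15967226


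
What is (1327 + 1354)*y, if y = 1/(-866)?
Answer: -2681/866 ≈ -3.0958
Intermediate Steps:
y = -1/866 ≈ -0.0011547
(1327 + 1354)*y = (1327 + 1354)*(-1/866) = 2681*(-1/866) = -2681/866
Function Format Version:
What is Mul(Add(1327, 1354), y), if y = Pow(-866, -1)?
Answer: Rational(-2681, 866) ≈ -3.0958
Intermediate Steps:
y = Rational(-1, 866) ≈ -0.0011547
Mul(Add(1327, 1354), y) = Mul(Add(1327, 1354), Rational(-1, 866)) = Mul(2681, Rational(-1, 866)) = Rational(-2681, 866)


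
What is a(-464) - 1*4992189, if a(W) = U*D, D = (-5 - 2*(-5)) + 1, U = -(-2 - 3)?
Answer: -4992159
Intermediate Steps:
U = 5 (U = -1*(-5) = 5)
D = 6 (D = (-5 + 10) + 1 = 5 + 1 = 6)
a(W) = 30 (a(W) = 5*6 = 30)
a(-464) - 1*4992189 = 30 - 1*4992189 = 30 - 4992189 = -4992159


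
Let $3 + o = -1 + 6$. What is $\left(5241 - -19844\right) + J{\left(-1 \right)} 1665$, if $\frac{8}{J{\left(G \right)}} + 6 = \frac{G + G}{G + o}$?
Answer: $23420$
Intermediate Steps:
$o = 2$ ($o = -3 + \left(-1 + 6\right) = -3 + 5 = 2$)
$J{\left(G \right)} = \frac{8}{-6 + \frac{2 G}{2 + G}}$ ($J{\left(G \right)} = \frac{8}{-6 + \frac{G + G}{G + 2}} = \frac{8}{-6 + \frac{2 G}{2 + G}}$)
$\left(5241 - -19844\right) + J{\left(-1 \right)} 1665 = \left(5241 - -19844\right) + \frac{2 \left(-2 - -1\right)}{3 - 1} \cdot 1665 = \left(5241 + 19844\right) + \frac{2 \left(-2 + 1\right)}{2} \cdot 1665 = 25085 + 2 \cdot \frac{1}{2} \left(-1\right) 1665 = 25085 - 1665 = 23420$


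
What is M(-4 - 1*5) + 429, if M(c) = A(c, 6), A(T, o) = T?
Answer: 420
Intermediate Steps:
M(c) = c
M(-4 - 1*5) + 429 = (-4 - 1*5) + 429 = (-4 - 5) + 429 = -9 + 429 = 420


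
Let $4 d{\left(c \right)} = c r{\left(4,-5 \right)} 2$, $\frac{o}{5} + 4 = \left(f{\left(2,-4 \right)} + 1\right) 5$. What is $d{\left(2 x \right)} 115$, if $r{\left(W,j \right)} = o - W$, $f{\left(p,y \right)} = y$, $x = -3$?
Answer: $34155$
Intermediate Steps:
$o = -95$ ($o = -20 + 5 \left(-4 + 1\right) 5 = -20 + 5 \left(\left(-3\right) 5\right) = -20 + 5 \left(-15\right) = -20 - 75 = -95$)
$r{\left(W,j \right)} = -95 - W$
$d{\left(c \right)} = - \frac{99 c}{2}$ ($d{\left(c \right)} = \frac{c \left(-95 - 4\right) 2}{4} = \frac{c \left(-99\right) 2}{4} = \frac{- 99 c 2}{4} = \frac{\left(-198\right) c}{4} = - \frac{99 c}{2}$)
$d{\left(2 x \right)} 115 = - \frac{99 \cdot 2 \left(-3\right)}{2} \cdot 115 = \left(- \frac{99}{2}\right) \left(-6\right) 115 = 297 \cdot 115 = 34155$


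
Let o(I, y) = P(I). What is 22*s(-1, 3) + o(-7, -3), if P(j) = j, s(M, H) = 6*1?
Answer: 125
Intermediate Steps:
s(M, H) = 6
o(I, y) = I
22*s(-1, 3) + o(-7, -3) = 22*6 - 7 = 132 - 7 = 125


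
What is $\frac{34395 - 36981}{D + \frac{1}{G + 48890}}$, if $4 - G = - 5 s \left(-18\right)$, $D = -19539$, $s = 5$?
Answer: $\frac{125276184}{946547315} \approx 0.13235$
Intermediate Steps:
$G = -446$ ($G = 4 - \left(-5\right) 5 \left(-18\right) = 4 - \left(-25\right) \left(-18\right) = 4 - 450 = -446$)
$\frac{34395 - 36981}{D + \frac{1}{G + 48890}} = \frac{34395 - 36981}{-19539 + \frac{1}{-446 + 48890}} = - \frac{2586}{-19539 + \frac{1}{48444}} = - \frac{2586}{- \frac{946547315}{48444}} = \left(-2586\right) \left(- \frac{48444}{946547315}\right) = \frac{125276184}{946547315}$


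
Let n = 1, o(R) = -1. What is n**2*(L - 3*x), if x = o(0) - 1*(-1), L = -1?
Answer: -1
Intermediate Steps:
x = 0 (x = -1 - 1*(-1) = -1 + 1 = 0)
n**2*(L - 3*x) = 1**2*(-1 - 3*0) = 1*(-1 + 0) = 1*(-1) = -1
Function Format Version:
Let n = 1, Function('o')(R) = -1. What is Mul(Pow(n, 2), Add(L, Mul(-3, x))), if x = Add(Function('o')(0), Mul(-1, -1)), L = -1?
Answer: -1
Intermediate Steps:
x = 0 (x = Add(-1, Mul(-1, -1)) = Add(-1, 1) = 0)
Mul(Pow(n, 2), Add(L, Mul(-3, x))) = Mul(Pow(1, 2), Add(-1, Mul(-3, 0))) = Mul(1, Add(-1, 0)) = Mul(1, -1) = -1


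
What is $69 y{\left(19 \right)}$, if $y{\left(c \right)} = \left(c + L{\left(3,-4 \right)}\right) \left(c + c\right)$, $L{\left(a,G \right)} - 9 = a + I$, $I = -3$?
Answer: $73416$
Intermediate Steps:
$L{\left(a,G \right)} = 6 + a$ ($L{\left(a,G \right)} = 9 + \left(a - 3\right) = 9 + \left(-3 + a\right) = 6 + a$)
$y{\left(c \right)} = 2 c \left(9 + c\right)$ ($y{\left(c \right)} = \left(c + \left(6 + 3\right)\right) \left(c + c\right) = \left(c + 9\right) 2 c = \left(9 + c\right) 2 c = 2 c \left(9 + c\right)$)
$69 y{\left(19 \right)} = 69 \cdot 2 \cdot 19 \left(9 + 19\right) = 69 \cdot 2 \cdot 19 \cdot 28 = 69 \cdot 1064 = 73416$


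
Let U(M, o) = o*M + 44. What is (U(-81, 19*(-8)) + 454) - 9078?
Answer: 3732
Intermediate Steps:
U(M, o) = 44 + M*o (U(M, o) = M*o + 44 = 44 + M*o)
(U(-81, 19*(-8)) + 454) - 9078 = ((44 - 1539*(-8)) + 454) - 9078 = ((44 - 81*(-152)) + 454) - 9078 = ((44 + 12312) + 454) - 9078 = (12356 + 454) - 9078 = 12810 - 9078 = 3732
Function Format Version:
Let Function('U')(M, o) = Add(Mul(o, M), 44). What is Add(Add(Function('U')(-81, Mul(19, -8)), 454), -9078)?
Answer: 3732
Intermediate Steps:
Function('U')(M, o) = Add(44, Mul(M, o)) (Function('U')(M, o) = Add(Mul(M, o), 44) = Add(44, Mul(M, o)))
Add(Add(Function('U')(-81, Mul(19, -8)), 454), -9078) = Add(Add(Add(44, Mul(-81, Mul(19, -8))), 454), -9078) = Add(Add(Add(44, Mul(-81, -152)), 454), -9078) = Add(Add(Add(44, 12312), 454), -9078) = Add(Add(12356, 454), -9078) = Add(12810, -9078) = 3732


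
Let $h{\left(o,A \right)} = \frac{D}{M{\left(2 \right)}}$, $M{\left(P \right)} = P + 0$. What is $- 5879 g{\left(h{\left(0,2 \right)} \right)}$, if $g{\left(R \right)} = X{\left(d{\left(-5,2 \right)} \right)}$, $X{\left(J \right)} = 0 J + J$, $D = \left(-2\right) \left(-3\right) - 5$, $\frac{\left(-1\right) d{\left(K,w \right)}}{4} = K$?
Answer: $-117580$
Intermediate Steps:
$d{\left(K,w \right)} = - 4 K$
$M{\left(P \right)} = P$
$D = 1$ ($D = 6 - 5 = 1$)
$h{\left(o,A \right)} = \frac{1}{2}$ ($h{\left(o,A \right)} = 1 \cdot \frac{1}{2} = \frac{1}{2}$)
$X{\left(J \right)} = J$ ($X{\left(J \right)} = 0 + J = J$)
$g{\left(R \right)} = 20$ ($g{\left(R \right)} = \left(-4\right) \left(-5\right) = 20$)
$- 5879 g{\left(h{\left(0,2 \right)} \right)} = \left(-5879\right) 20 = -117580$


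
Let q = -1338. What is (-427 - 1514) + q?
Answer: -3279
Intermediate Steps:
(-427 - 1514) + q = (-427 - 1514) - 1338 = -1941 - 1338 = -3279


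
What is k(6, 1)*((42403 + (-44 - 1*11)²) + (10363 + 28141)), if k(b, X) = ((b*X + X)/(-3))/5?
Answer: -587524/15 ≈ -39168.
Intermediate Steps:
k(b, X) = -X/15 - X*b/15 (k(b, X) = ((X*b + X)*(-⅓))*(⅕) = ((X + X*b)*(-⅓))*(⅕) = (-X/3 - X*b/3)*(⅕) = -X/15 - X*b/15)
k(6, 1)*((42403 + (-44 - 1*11)²) + (10363 + 28141)) = (-1/15*1*(1 + 6))*((42403 + (-44 - 1*11)²) + (10363 + 28141)) = (-1/15*1*7)*((42403 + (-44 - 11)²) + 38504) = -7*((42403 + (-55)²) + 38504)/15 = -7*((42403 + 3025) + 38504)/15 = -7*(45428 + 38504)/15 = -7/15*83932 = -587524/15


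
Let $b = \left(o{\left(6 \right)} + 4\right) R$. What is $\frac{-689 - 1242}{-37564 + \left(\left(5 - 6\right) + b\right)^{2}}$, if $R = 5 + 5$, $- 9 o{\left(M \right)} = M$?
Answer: $\frac{17379}{328667} \approx 0.052877$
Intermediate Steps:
$o{\left(M \right)} = - \frac{M}{9}$
$R = 10$
$b = \frac{100}{3}$ ($b = \left(\left(- \frac{1}{9}\right) 6 + 4\right) 10 = \left(- \frac{2}{3} + 4\right) 10 = \frac{10}{3} \cdot 10 = \frac{100}{3} \approx 33.333$)
$\frac{-689 - 1242}{-37564 + \left(\left(5 - 6\right) + b\right)^{2}} = \frac{-689 - 1242}{-37564 + \left(\left(5 - 6\right) + \frac{100}{3}\right)^{2}} = - \frac{1931}{-37564 + \left(\left(5 - 6\right) + \frac{100}{3}\right)^{2}} = - \frac{1931}{-37564 + \left(-1 + \frac{100}{3}\right)^{2}} = - \frac{1931}{-37564 + \left(\frac{97}{3}\right)^{2}} = - \frac{1931}{-37564 + \frac{9409}{9}} = - \frac{1931}{- \frac{328667}{9}} = \left(-1931\right) \left(- \frac{9}{328667}\right) = \frac{17379}{328667}$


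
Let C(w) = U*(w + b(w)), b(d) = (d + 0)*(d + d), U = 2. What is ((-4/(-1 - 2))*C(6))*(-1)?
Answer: -208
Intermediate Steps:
b(d) = 2*d² (b(d) = d*(2*d) = 2*d²)
C(w) = 2*w + 4*w² (C(w) = 2*(w + 2*w²) = 2*w + 4*w²)
((-4/(-1 - 2))*C(6))*(-1) = ((-4/(-1 - 2))*(2*6*(1 + 2*6)))*(-1) = ((-4/(-3))*(2*6*(1 + 12)))*(-1) = ((-4*(-⅓))*(2*6*13))*(-1) = ((4/3)*156)*(-1) = 208*(-1) = -208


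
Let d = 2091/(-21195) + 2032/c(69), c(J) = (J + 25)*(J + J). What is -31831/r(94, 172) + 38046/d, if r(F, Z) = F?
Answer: 27299236705087/41631002 ≈ 6.5574e+5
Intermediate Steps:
c(J) = 2*J*(25 + J) (c(J) = (25 + J)*(2*J) = 2*J*(25 + J))
d = 442883/7637265 (d = 2091/(-21195) + 2032/((2*69*(25 + 69))) = 2091*(-1/21195) + 2032/((2*69*94)) = -697/7065 + 2032/12972 = -697/7065 + 2032*(1/12972) = -697/7065 + 508/3243 = 442883/7637265 ≈ 0.057990)
-31831/r(94, 172) + 38046/d = -31831/94 + 38046/(442883/7637265) = -31831*1/94 + 38046*(7637265/442883) = -31831/94 + 290567384190/442883 = 27299236705087/41631002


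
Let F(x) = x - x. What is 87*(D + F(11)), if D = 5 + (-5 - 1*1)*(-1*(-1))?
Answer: -87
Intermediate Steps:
D = -1 (D = 5 + (-5 - 1)*1 = 5 - 6*1 = 5 - 6 = -1)
F(x) = 0
87*(D + F(11)) = 87*(-1 + 0) = 87*(-1) = -87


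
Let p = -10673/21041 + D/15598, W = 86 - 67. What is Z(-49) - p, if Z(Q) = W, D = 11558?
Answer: 3079519209/164098759 ≈ 18.766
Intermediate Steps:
W = 19
Z(Q) = 19
p = 38357212/164098759 (p = -10673/21041 + 11558/15598 = -10673*1/21041 + 11558*(1/15598) = -10673/21041 + 5779/7799 = 38357212/164098759 ≈ 0.23374)
Z(-49) - p = 19 - 1*38357212/164098759 = 19 - 38357212/164098759 = 3079519209/164098759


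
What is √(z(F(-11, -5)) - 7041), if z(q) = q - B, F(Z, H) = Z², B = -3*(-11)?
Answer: I*√6953 ≈ 83.385*I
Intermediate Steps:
B = 33
z(q) = -33 + q (z(q) = q - 1*33 = q - 33 = -33 + q)
√(z(F(-11, -5)) - 7041) = √((-33 + (-11)²) - 7041) = √((-33 + 121) - 7041) = √(88 - 7041) = √(-6953) = I*√6953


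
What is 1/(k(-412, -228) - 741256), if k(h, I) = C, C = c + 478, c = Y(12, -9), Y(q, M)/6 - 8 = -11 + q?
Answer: -1/740724 ≈ -1.3500e-6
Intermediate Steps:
Y(q, M) = -18 + 6*q (Y(q, M) = 48 + 6*(-11 + q) = 48 + (-66 + 6*q) = -18 + 6*q)
c = 54 (c = -18 + 6*12 = -18 + 72 = 54)
C = 532 (C = 54 + 478 = 532)
k(h, I) = 532
1/(k(-412, -228) - 741256) = 1/(532 - 741256) = 1/(-740724) = -1/740724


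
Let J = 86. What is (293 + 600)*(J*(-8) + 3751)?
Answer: 2735259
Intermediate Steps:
(293 + 600)*(J*(-8) + 3751) = (293 + 600)*(86*(-8) + 3751) = 893*(-688 + 3751) = 893*3063 = 2735259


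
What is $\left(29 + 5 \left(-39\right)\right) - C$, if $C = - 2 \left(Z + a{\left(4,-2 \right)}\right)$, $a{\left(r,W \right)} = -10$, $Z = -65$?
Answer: $-316$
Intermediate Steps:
$C = 150$ ($C = - 2 \left(-65 - 10\right) = \left(-2\right) \left(-75\right) = 150$)
$\left(29 + 5 \left(-39\right)\right) - C = \left(29 + 5 \left(-39\right)\right) - 150 = \left(29 - 195\right) - 150 = -166 - 150 = -316$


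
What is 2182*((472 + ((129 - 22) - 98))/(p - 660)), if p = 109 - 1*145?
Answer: -524771/348 ≈ -1508.0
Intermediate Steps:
p = -36 (p = 109 - 145 = -36)
2182*((472 + ((129 - 22) - 98))/(p - 660)) = 2182*((472 + ((129 - 22) - 98))/(-36 - 660)) = 2182*((472 + (107 - 98))/(-696)) = 2182*((472 + 9)*(-1/696)) = 2182*(481*(-1/696)) = 2182*(-481/696) = -524771/348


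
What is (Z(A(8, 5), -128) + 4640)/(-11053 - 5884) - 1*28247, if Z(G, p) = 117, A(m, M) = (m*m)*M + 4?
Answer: -478424196/16937 ≈ -28247.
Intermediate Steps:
A(m, M) = 4 + M*m² (A(m, M) = m²*M + 4 = M*m² + 4 = 4 + M*m²)
(Z(A(8, 5), -128) + 4640)/(-11053 - 5884) - 1*28247 = (117 + 4640)/(-11053 - 5884) - 1*28247 = 4757/(-16937) - 28247 = 4757*(-1/16937) - 28247 = -4757/16937 - 28247 = -478424196/16937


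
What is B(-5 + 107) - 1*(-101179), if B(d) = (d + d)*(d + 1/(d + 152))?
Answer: 15492451/127 ≈ 1.2199e+5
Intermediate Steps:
B(d) = 2*d*(d + 1/(152 + d)) (B(d) = (2*d)*(d + 1/(152 + d)) = 2*d*(d + 1/(152 + d)))
B(-5 + 107) - 1*(-101179) = 2*(-5 + 107)*(1 + (-5 + 107)² + 152*(-5 + 107))/(152 + (-5 + 107)) - 1*(-101179) = 2*102*(1 + 102² + 152*102)/(152 + 102) + 101179 = 2*102*(1 + 10404 + 15504)/254 + 101179 = 2*102*(1/254)*25909 + 101179 = 2642718/127 + 101179 = 15492451/127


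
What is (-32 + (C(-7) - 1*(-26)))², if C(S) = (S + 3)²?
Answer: 100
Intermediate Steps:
C(S) = (3 + S)²
(-32 + (C(-7) - 1*(-26)))² = (-32 + ((3 - 7)² - 1*(-26)))² = (-32 + ((-4)² + 26))² = (-32 + (16 + 26))² = (-32 + 42)² = 10² = 100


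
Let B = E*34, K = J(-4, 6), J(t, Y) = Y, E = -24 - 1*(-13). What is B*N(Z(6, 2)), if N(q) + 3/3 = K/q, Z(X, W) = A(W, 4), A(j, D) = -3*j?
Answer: 748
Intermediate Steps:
E = -11 (E = -24 + 13 = -11)
K = 6
Z(X, W) = -3*W
N(q) = -1 + 6/q
B = -374 (B = -11*34 = -374)
B*N(Z(6, 2)) = -374*(6 - (-3)*2)/((-3*2)) = -374*(6 - 1*(-6))/(-6) = -(-187)*(6 + 6)/3 = -(-187)*12/3 = -374*(-2) = 748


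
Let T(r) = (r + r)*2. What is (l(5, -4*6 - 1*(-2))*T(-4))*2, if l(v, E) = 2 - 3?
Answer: 32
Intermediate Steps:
T(r) = 4*r (T(r) = (2*r)*2 = 4*r)
l(v, E) = -1
(l(5, -4*6 - 1*(-2))*T(-4))*2 = -4*(-4)*2 = -1*(-16)*2 = 16*2 = 32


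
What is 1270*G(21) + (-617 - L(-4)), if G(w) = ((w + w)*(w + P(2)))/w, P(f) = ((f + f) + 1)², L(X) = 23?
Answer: 116200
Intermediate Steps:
P(f) = (1 + 2*f)² (P(f) = (2*f + 1)² = (1 + 2*f)²)
G(w) = 50 + 2*w (G(w) = ((w + w)*(w + (1 + 2*2)²))/w = ((2*w)*(w + (1 + 4)²))/w = ((2*w)*(w + 5²))/w = ((2*w)*(w + 25))/w = ((2*w)*(25 + w))/w = (2*w*(25 + w))/w = 50 + 2*w)
1270*G(21) + (-617 - L(-4)) = 1270*(50 + 2*21) + (-617 - 1*23) = 1270*(50 + 42) + (-617 - 23) = 1270*92 - 640 = 116840 - 640 = 116200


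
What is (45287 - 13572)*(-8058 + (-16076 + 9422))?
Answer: -466591080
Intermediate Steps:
(45287 - 13572)*(-8058 + (-16076 + 9422)) = 31715*(-8058 - 6654) = 31715*(-14712) = -466591080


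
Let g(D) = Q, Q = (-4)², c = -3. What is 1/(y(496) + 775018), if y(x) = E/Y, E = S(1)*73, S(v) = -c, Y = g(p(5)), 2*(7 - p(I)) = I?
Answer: 16/12400507 ≈ 1.2903e-6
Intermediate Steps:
Q = 16
p(I) = 7 - I/2
g(D) = 16
Y = 16
S(v) = 3 (S(v) = -1*(-3) = 3)
E = 219 (E = 3*73 = 219)
y(x) = 219/16
1/(y(496) + 775018) = 1/(219/16 + 775018) = 1/(12400507/16) = 16/12400507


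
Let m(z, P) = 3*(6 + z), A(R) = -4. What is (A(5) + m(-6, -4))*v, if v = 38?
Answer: -152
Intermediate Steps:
m(z, P) = 18 + 3*z
(A(5) + m(-6, -4))*v = (-4 + (18 + 3*(-6)))*38 = (-4 + (18 - 18))*38 = (-4 + 0)*38 = -4*38 = -152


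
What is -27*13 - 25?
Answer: -376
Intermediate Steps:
-27*13 - 25 = -351 - 25 = -376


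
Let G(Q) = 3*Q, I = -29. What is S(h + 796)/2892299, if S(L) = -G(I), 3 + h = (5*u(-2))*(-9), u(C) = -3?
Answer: 87/2892299 ≈ 3.0080e-5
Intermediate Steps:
h = 132 (h = -3 + (5*(-3))*(-9) = -3 - 15*(-9) = -3 + 135 = 132)
S(L) = 87 (S(L) = -3*(-29) = -1*(-87) = 87)
S(h + 796)/2892299 = 87/2892299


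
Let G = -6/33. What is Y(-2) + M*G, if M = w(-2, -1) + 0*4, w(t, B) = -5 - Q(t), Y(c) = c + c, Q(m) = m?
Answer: -38/11 ≈ -3.4545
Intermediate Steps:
Y(c) = 2*c
G = -2/11 (G = -6*1/33 = -2/11 ≈ -0.18182)
w(t, B) = -5 - t
M = -3 (M = (-5 - 1*(-2)) + 0*4 = (-5 + 2) + 0 = -3 + 0 = -3)
Y(-2) + M*G = 2*(-2) - 3*(-2/11) = -4 + 6/11 = -38/11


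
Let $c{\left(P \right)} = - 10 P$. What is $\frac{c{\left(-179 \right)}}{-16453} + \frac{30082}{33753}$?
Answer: $\frac{434521276}{555338109} \approx 0.78244$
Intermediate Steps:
$\frac{c{\left(-179 \right)}}{-16453} + \frac{30082}{33753} = \frac{\left(-10\right) \left(-179\right)}{-16453} + \frac{30082}{33753} = 1790 \left(- \frac{1}{16453}\right) + 30082 \cdot \frac{1}{33753} = - \frac{1790}{16453} + \frac{30082}{33753} = \frac{434521276}{555338109}$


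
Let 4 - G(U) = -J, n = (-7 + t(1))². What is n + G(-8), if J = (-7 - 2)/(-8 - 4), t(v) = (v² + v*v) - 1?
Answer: 163/4 ≈ 40.750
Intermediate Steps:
t(v) = -1 + 2*v² (t(v) = (v² + v²) - 1 = 2*v² - 1 = -1 + 2*v²)
J = ¾ (J = -9/(-12) = -9*(-1/12) = ¾ ≈ 0.75000)
n = 36 (n = (-7 + (-1 + 2*1²))² = (-7 + (-1 + 2*1))² = (-7 + (-1 + 2))² = (-7 + 1)² = (-6)² = 36)
G(U) = 19/4 (G(U) = 4 - (-1)*3/4 = 4 - 1*(-¾) = 4 + ¾ = 19/4)
n + G(-8) = 36 + 19/4 = 163/4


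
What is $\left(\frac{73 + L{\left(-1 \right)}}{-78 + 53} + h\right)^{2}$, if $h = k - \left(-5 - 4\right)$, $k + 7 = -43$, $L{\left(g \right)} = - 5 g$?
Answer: $\frac{1216609}{625} \approx 1946.6$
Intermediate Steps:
$k = -50$ ($k = -7 - 43 = -50$)
$h = -41$ ($h = -50 - \left(-5 - 4\right) = -50 - -9 = -50 + 9 = -41$)
$\left(\frac{73 + L{\left(-1 \right)}}{-78 + 53} + h\right)^{2} = \left(\frac{73 - -5}{-78 + 53} - 41\right)^{2} = \left(\frac{73 + 5}{-25} - 41\right)^{2} = \left(78 \left(- \frac{1}{25}\right) - 41\right)^{2} = \left(- \frac{78}{25} - 41\right)^{2} = \left(- \frac{1103}{25}\right)^{2} = \frac{1216609}{625}$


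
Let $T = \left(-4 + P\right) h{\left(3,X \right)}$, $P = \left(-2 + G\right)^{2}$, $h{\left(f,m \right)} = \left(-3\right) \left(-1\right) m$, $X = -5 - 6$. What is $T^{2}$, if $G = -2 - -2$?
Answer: $0$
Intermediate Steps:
$G = 0$ ($G = -2 + 2 = 0$)
$X = -11$ ($X = -5 - 6 = -11$)
$h{\left(f,m \right)} = 3 m$
$P = 4$ ($P = \left(-2 + 0\right)^{2} = \left(-2\right)^{2} = 4$)
$T = 0$ ($T = \left(-4 + 4\right) 3 \left(-11\right) = 0 \left(-33\right) = 0$)
$T^{2} = 0^{2} = 0$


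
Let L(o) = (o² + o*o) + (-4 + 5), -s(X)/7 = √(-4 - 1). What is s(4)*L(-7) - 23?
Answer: -23 - 693*I*√5 ≈ -23.0 - 1549.6*I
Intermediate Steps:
s(X) = -7*I*√5 (s(X) = -7*√(-4 - 1) = -7*I*√5)
L(o) = 1 + 2*o² (L(o) = (o² + o²) + 1 = 2*o² + 1 = 1 + 2*o²)
s(4)*L(-7) - 23 = (-7*I*√5)*(1 + 2*(-7)²) - 23 = (-7*I*√5)*(1 + 2*49) - 23 = (-7*I*√5)*(1 + 98) - 23 = -7*I*√5*99 - 23 = -693*I*√5 - 23 = -23 - 693*I*√5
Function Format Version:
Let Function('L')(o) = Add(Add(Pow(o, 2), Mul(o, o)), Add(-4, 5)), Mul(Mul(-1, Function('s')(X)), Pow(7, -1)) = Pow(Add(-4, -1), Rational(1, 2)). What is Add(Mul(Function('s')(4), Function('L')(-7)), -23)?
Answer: Add(-23, Mul(-693, I, Pow(5, Rational(1, 2)))) ≈ Add(-23.000, Mul(-1549.6, I))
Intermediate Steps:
Function('s')(X) = Mul(-7, I, Pow(5, Rational(1, 2))) (Function('s')(X) = Mul(-7, Pow(Add(-4, -1), Rational(1, 2))) = Mul(-7, Pow(-5, Rational(1, 2))) = Mul(-7, Mul(I, Pow(5, Rational(1, 2)))) = Mul(-7, I, Pow(5, Rational(1, 2))))
Function('L')(o) = Add(1, Mul(2, Pow(o, 2))) (Function('L')(o) = Add(Add(Pow(o, 2), Pow(o, 2)), 1) = Add(Mul(2, Pow(o, 2)), 1) = Add(1, Mul(2, Pow(o, 2))))
Add(Mul(Function('s')(4), Function('L')(-7)), -23) = Add(Mul(Mul(-7, I, Pow(5, Rational(1, 2))), Add(1, Mul(2, Pow(-7, 2)))), -23) = Add(Mul(Mul(-7, I, Pow(5, Rational(1, 2))), Add(1, Mul(2, 49))), -23) = Add(Mul(Mul(-7, I, Pow(5, Rational(1, 2))), Add(1, 98)), -23) = Add(Mul(Mul(-7, I, Pow(5, Rational(1, 2))), 99), -23) = Add(Mul(-693, I, Pow(5, Rational(1, 2))), -23) = Add(-23, Mul(-693, I, Pow(5, Rational(1, 2))))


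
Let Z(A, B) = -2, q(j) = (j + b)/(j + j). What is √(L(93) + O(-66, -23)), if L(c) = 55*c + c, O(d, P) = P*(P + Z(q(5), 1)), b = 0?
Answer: √5783 ≈ 76.046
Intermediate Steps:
q(j) = ½ (q(j) = (j + 0)/(j + j) = j/((2*j)) = j*(1/(2*j)) = ½)
O(d, P) = P*(-2 + P) (O(d, P) = P*(P - 2) = P*(-2 + P))
L(c) = 56*c
√(L(93) + O(-66, -23)) = √(56*93 - 23*(-2 - 23)) = √(5208 - 23*(-25)) = √(5208 + 575) = √5783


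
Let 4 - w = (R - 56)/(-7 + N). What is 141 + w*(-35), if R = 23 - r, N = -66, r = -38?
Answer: -102/73 ≈ -1.3973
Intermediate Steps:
R = 61 (R = 23 - 1*(-38) = 23 + 38 = 61)
w = 297/73 (w = 4 - (61 - 56)/(-7 - 66) = 4 - 5/(-73) = 4 - 5*(-1)/73 = 4 - 1*(-5/73) = 4 + 5/73 = 297/73 ≈ 4.0685)
141 + w*(-35) = 141 + (297/73)*(-35) = 141 - 10395/73 = -102/73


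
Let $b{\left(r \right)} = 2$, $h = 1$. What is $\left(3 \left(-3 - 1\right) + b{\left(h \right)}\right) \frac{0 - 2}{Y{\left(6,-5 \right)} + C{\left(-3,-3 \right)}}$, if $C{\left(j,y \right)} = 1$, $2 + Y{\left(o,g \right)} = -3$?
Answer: $-5$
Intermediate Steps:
$Y{\left(o,g \right)} = -5$ ($Y{\left(o,g \right)} = -2 - 3 = -5$)
$\left(3 \left(-3 - 1\right) + b{\left(h \right)}\right) \frac{0 - 2}{Y{\left(6,-5 \right)} + C{\left(-3,-3 \right)}} = \left(3 \left(-3 - 1\right) + 2\right) \frac{0 - 2}{-5 + 1} = \left(3 \left(-4\right) + 2\right) \left(- \frac{2}{-4}\right) = \left(-12 + 2\right) \left(\left(-2\right) \left(- \frac{1}{4}\right)\right) = \left(-10\right) \frac{1}{2} = -5$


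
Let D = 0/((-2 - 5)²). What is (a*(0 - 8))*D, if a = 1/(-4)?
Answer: 0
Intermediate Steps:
a = -¼ ≈ -0.25000
D = 0 (D = 0/((-7)²) = 0/49 = 0*(1/49) = 0)
(a*(0 - 8))*D = -(0 - 8)/4*0 = -¼*(-8)*0 = 2*0 = 0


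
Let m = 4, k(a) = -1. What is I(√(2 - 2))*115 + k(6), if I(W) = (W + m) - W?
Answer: 459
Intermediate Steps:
I(W) = 4 (I(W) = (W + 4) - W = (4 + W) - W = 4)
I(√(2 - 2))*115 + k(6) = 4*115 - 1 = 460 - 1 = 459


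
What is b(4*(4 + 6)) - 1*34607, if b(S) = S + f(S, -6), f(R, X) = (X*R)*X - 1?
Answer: -33128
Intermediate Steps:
f(R, X) = -1 + R*X² (f(R, X) = (R*X)*X - 1 = R*X² - 1 = -1 + R*X²)
b(S) = -1 + 37*S (b(S) = S + (-1 + S*(-6)²) = S + (-1 + S*36) = S + (-1 + 36*S) = -1 + 37*S)
b(4*(4 + 6)) - 1*34607 = (-1 + 37*(4*(4 + 6))) - 1*34607 = (-1 + 37*(4*10)) - 34607 = (-1 + 37*40) - 34607 = (-1 + 1480) - 34607 = 1479 - 34607 = -33128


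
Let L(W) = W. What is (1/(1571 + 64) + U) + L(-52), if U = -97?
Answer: -243614/1635 ≈ -149.00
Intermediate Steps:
(1/(1571 + 64) + U) + L(-52) = (1/(1571 + 64) - 97) - 52 = (1/1635 - 97) - 52 = -158594/1635 - 52 = -243614/1635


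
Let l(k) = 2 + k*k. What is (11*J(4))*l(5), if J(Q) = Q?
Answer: 1188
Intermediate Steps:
l(k) = 2 + k²
(11*J(4))*l(5) = (11*4)*(2 + 5²) = 44*(2 + 25) = 44*27 = 1188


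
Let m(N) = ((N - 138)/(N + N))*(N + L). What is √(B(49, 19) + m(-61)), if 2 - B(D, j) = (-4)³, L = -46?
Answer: I*√1615402/122 ≈ 10.418*I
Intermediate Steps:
m(N) = (-138 + N)*(-46 + N)/(2*N) (m(N) = ((N - 138)/(N + N))*(N - 46) = ((-138 + N)/((2*N)))*(-46 + N) = ((-138 + N)*(1/(2*N)))*(-46 + N) = ((-138 + N)/(2*N))*(-46 + N) = (-138 + N)*(-46 + N)/(2*N))
B(D, j) = 66 (B(D, j) = 2 - 1*(-4)³ = 2 - 1*(-64) = 2 + 64 = 66)
√(B(49, 19) + m(-61)) = √(66 + (-92 + (½)*(-61) + 3174/(-61))) = √(66 + (-92 - 61/2 + 3174*(-1/61))) = √(66 + (-92 - 61/2 - 3174/61)) = √(66 - 21293/122) = √(-13241/122) = I*√1615402/122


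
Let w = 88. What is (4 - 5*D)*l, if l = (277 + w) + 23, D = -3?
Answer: 7372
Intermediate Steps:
l = 388 (l = (277 + 88) + 23 = 365 + 23 = 388)
(4 - 5*D)*l = (4 - 5*(-3))*388 = (4 + 15)*388 = 19*388 = 7372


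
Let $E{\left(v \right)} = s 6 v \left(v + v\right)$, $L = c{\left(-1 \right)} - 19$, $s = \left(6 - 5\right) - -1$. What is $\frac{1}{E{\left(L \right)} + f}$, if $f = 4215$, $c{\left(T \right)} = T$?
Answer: $\frac{1}{13815} \approx 7.2385 \cdot 10^{-5}$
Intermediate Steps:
$s = 2$ ($s = \left(6 - 5\right) + 1 = 1 + 1 = 2$)
$L = -20$ ($L = -1 - 19 = -20$)
$E{\left(v \right)} = 24 v^{2}$ ($E{\left(v \right)} = 2 \cdot 6 v \left(v + v\right) = 12 v 2 v = 24 v^{2}$)
$\frac{1}{E{\left(L \right)} + f} = \frac{1}{24 \left(-20\right)^{2} + 4215} = \frac{1}{24 \cdot 400 + 4215} = \frac{1}{9600 + 4215} = \frac{1}{13815}$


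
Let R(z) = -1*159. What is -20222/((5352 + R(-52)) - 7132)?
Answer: 20222/1939 ≈ 10.429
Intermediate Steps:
R(z) = -159
-20222/((5352 + R(-52)) - 7132) = -20222/((5352 - 159) - 7132) = -20222/(5193 - 7132) = -20222/(-1939) = -20222*(-1/1939) = 20222/1939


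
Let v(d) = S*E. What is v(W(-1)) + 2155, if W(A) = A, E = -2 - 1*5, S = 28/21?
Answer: 6437/3 ≈ 2145.7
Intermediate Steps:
S = 4/3 (S = 28*(1/21) = 4/3 ≈ 1.3333)
E = -7 (E = -2 - 5 = -7)
v(d) = -28/3 (v(d) = (4/3)*(-7) = -28/3)
v(W(-1)) + 2155 = -28/3 + 2155 = 6437/3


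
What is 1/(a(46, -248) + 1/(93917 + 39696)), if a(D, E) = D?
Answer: 133613/6146199 ≈ 0.021739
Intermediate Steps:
1/(a(46, -248) + 1/(93917 + 39696)) = 1/(46 + 1/(93917 + 39696)) = 1/(46 + 1/133613) = 1/(6146199/133613) = 133613/6146199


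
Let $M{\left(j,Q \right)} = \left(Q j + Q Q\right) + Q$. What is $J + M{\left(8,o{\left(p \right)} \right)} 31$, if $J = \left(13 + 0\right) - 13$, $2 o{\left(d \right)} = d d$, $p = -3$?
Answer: $\frac{7533}{4} \approx 1883.3$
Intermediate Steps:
$o{\left(d \right)} = \frac{d^{2}}{2}$ ($o{\left(d \right)} = \frac{d d}{2} = \frac{d^{2}}{2}$)
$M{\left(j,Q \right)} = Q + Q^{2} + Q j$ ($M{\left(j,Q \right)} = \left(Q j + Q^{2}\right) + Q = \left(Q^{2} + Q j\right) + Q = Q + Q^{2} + Q j$)
$J = 0$ ($J = 13 - 13 = 0$)
$J + M{\left(8,o{\left(p \right)} \right)} 31 = 0 + \frac{\left(-3\right)^{2}}{2} \left(1 + \frac{\left(-3\right)^{2}}{2} + 8\right) 31 = 0 + \frac{1}{2} \cdot 9 \left(1 + \frac{1}{2} \cdot 9 + 8\right) 31 = 0 + \frac{9 \left(1 + \frac{9}{2} + 8\right)}{2} \cdot 31 = 0 + \frac{9}{2} \cdot \frac{27}{2} \cdot 31 = 0 + \frac{243}{4} \cdot 31 = 0 + \frac{7533}{4} = \frac{7533}{4}$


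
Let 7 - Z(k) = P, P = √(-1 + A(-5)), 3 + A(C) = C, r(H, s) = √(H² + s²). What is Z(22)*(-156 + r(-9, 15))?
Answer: -3*(7 - 3*I)*(52 - √34) ≈ -969.55 + 415.52*I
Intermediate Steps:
A(C) = -3 + C
P = 3*I (P = √(-1 + (-3 - 5)) = √(-1 - 8) = √(-9) = 3*I ≈ 3.0*I)
Z(k) = 7 - 3*I
Z(22)*(-156 + r(-9, 15)) = (7 - 3*I)*(-156 + √((-9)² + 15²)) = (7 - 3*I)*(-156 + √(81 + 225)) = (7 - 3*I)*(-156 + √306) = (7 - 3*I)*(-156 + 3*√34) = (-156 + 3*√34)*(7 - 3*I)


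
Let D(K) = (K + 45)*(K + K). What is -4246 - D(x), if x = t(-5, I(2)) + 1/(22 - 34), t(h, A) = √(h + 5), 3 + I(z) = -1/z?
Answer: -305173/72 ≈ -4238.5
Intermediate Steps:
I(z) = -3 - 1/z
t(h, A) = √(5 + h)
x = -1/12 (x = √(5 - 5) + 1/(22 - 34) = √0 + 1/(-12) = 0 - 1/12 = -1/12 ≈ -0.083333)
D(K) = 2*K*(45 + K) (D(K) = (45 + K)*(2*K) = 2*K*(45 + K))
-4246 - D(x) = -4246 - 2*(-1)*(45 - 1/12)/12 = -4246 - 2*(-1)*539/(12*12) = -4246 - 1*(-539/72) = -4246 + 539/72 = -305173/72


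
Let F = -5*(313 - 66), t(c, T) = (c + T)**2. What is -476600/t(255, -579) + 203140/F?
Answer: -547835641/3241134 ≈ -169.03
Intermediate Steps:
t(c, T) = (T + c)**2
F = -1235 (F = -5*247 = -1235)
-476600/t(255, -579) + 203140/F = -476600/(-579 + 255)**2 + 203140/(-1235) = -476600/((-324)**2) + 203140*(-1/1235) = -476600/104976 - 40628/247 = -476600*1/104976 - 40628/247 = -59575/13122 - 40628/247 = -547835641/3241134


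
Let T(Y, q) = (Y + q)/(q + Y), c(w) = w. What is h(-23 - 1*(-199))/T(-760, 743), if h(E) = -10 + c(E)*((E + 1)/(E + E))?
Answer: 157/2 ≈ 78.500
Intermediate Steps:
T(Y, q) = 1 (T(Y, q) = (Y + q)/(Y + q) = 1)
h(E) = -19/2 + E/2 (h(E) = -10 + E*((E + 1)/(E + E)) = -10 + E*((1 + E)/((2*E))) = -10 + E*((1 + E)*(1/(2*E))) = -10 + E*((1 + E)/(2*E)) = -10 + (1/2 + E/2) = -19/2 + E/2)
h(-23 - 1*(-199))/T(-760, 743) = (-19/2 + (-23 - 1*(-199))/2)/1 = (-19/2 + (-23 + 199)/2)*1 = (-19/2 + (1/2)*176)*1 = (-19/2 + 88)*1 = (157/2)*1 = 157/2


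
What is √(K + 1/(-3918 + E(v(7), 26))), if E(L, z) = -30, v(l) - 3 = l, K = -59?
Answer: I*√229904871/1974 ≈ 7.6812*I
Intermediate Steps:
v(l) = 3 + l
√(K + 1/(-3918 + E(v(7), 26))) = √(-59 + 1/(-3918 - 30)) = √(-59 + 1/(-3948)) = √(-59 - 1/3948) = √(-232933/3948) = I*√229904871/1974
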